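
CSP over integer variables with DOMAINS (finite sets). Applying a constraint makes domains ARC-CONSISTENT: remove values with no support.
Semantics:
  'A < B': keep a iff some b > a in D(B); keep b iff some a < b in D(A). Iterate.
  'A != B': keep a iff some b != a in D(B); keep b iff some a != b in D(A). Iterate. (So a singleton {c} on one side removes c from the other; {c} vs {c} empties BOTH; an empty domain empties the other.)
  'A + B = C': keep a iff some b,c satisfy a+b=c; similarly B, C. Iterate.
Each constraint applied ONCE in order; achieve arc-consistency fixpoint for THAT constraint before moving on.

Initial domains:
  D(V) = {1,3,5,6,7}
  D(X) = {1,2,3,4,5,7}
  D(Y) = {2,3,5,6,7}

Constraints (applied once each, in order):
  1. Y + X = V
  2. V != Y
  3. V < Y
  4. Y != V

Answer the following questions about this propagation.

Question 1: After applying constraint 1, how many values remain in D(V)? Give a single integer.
Constraint 1 (Y + X = V) on D(Y)={2,3,5,6,7} D(X)={1,2,3,4,5,7} D(V)={1,3,5,6,7}: Y {2,3,5,6,7}->{2,3,5,6}; X {1,2,3,4,5,7}->{1,2,3,4,5}; V {1,3,5,6,7}->{3,5,6,7}
So after constraint 1: D(V)={3,5,6,7}, size = 4

Answer: 4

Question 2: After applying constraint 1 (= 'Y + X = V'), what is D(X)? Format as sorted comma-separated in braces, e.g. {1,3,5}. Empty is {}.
Constraint 1 (Y + X = V) on D(Y)={2,3,5,6,7} D(X)={1,2,3,4,5,7} D(V)={1,3,5,6,7}: Y {2,3,5,6,7}->{2,3,5,6}; X {1,2,3,4,5,7}->{1,2,3,4,5}; V {1,3,5,6,7}->{3,5,6,7}
So after constraint 1: D(X) = {1,2,3,4,5}

Answer: {1,2,3,4,5}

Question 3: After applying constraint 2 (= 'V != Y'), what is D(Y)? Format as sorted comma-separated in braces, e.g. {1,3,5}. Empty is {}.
Answer: {2,3,5,6}

Derivation:
Constraint 1 (Y + X = V) on D(Y)={2,3,5,6,7} D(X)={1,2,3,4,5,7} D(V)={1,3,5,6,7}: Y {2,3,5,6,7}->{2,3,5,6}; X {1,2,3,4,5,7}->{1,2,3,4,5}; V {1,3,5,6,7}->{3,5,6,7}
Constraint 2 (V != Y) on D(V)={3,5,6,7} D(Y)={2,3,5,6}: no change
So after constraint 2: D(Y) = {2,3,5,6}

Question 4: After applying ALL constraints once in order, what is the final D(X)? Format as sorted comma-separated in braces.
Answer: {1,2,3,4,5}

Derivation:
Constraint 1 (Y + X = V) on D(Y)={2,3,5,6,7} D(X)={1,2,3,4,5,7} D(V)={1,3,5,6,7}: Y {2,3,5,6,7}->{2,3,5,6}; X {1,2,3,4,5,7}->{1,2,3,4,5}; V {1,3,5,6,7}->{3,5,6,7}
Constraint 2 (V != Y) on D(V)={3,5,6,7} D(Y)={2,3,5,6}: no change
Constraint 3 (V < Y) on D(V)={3,5,6,7} D(Y)={2,3,5,6}: V {3,5,6,7}->{3,5}; Y {2,3,5,6}->{5,6}
Constraint 4 (Y != V) on D(Y)={5,6} D(V)={3,5}: no change
So after all 4 constraints: D(X) = {1,2,3,4,5}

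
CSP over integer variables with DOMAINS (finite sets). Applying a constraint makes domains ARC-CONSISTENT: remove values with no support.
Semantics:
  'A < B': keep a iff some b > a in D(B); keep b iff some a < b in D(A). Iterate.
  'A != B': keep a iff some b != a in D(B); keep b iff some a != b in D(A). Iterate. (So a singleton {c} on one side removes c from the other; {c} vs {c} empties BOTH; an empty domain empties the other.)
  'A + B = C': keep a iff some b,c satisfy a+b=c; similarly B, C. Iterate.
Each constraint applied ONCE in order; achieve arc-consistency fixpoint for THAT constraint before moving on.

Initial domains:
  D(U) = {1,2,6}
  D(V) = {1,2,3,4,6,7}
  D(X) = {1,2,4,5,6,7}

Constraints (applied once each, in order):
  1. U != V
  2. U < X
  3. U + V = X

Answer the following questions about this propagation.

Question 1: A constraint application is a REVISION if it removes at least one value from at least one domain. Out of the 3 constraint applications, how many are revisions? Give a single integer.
Answer: 2

Derivation:
Constraint 1 (U != V) on D(U)={1,2,6} D(V)={1,2,3,4,6,7}: no change => not a revision
Constraint 2 (U < X) on D(U)={1,2,6} D(X)={1,2,4,5,6,7}: X {1,2,4,5,6,7}->{2,4,5,6,7} => REVISION
Constraint 3 (U + V = X) on D(U)={1,2,6} D(V)={1,2,3,4,6,7} D(X)={2,4,5,6,7}: V {1,2,3,4,6,7}->{1,2,3,4,6} => REVISION
Total revisions = 2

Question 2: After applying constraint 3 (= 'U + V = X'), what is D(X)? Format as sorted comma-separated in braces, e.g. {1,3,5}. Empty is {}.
Answer: {2,4,5,6,7}

Derivation:
Constraint 1 (U != V) on D(U)={1,2,6} D(V)={1,2,3,4,6,7}: no change
Constraint 2 (U < X) on D(U)={1,2,6} D(X)={1,2,4,5,6,7}: X {1,2,4,5,6,7}->{2,4,5,6,7}
Constraint 3 (U + V = X) on D(U)={1,2,6} D(V)={1,2,3,4,6,7} D(X)={2,4,5,6,7}: V {1,2,3,4,6,7}->{1,2,3,4,6}
So after constraint 3: D(X) = {2,4,5,6,7}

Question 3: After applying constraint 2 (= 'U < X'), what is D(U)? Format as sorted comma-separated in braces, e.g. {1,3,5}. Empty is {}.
Constraint 1 (U != V) on D(U)={1,2,6} D(V)={1,2,3,4,6,7}: no change
Constraint 2 (U < X) on D(U)={1,2,6} D(X)={1,2,4,5,6,7}: X {1,2,4,5,6,7}->{2,4,5,6,7}
So after constraint 2: D(U) = {1,2,6}

Answer: {1,2,6}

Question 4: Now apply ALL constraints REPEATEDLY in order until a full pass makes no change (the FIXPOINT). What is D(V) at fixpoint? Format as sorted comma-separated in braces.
Answer: {1,2,3,4,6}

Derivation:
pass 0 (initial): D(V)={1,2,3,4,6,7}
pass 1: V {1,2,3,4,6,7}->{1,2,3,4,6}; X {1,2,4,5,6,7}->{2,4,5,6,7}
pass 2: no change
Fixpoint after 2 passes: D(V) = {1,2,3,4,6}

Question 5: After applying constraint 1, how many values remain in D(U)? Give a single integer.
Constraint 1 (U != V) on D(U)={1,2,6} D(V)={1,2,3,4,6,7}: no change
So after constraint 1: D(U)={1,2,6}, size = 3

Answer: 3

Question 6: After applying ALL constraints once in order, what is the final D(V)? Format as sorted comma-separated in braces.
Constraint 1 (U != V) on D(U)={1,2,6} D(V)={1,2,3,4,6,7}: no change
Constraint 2 (U < X) on D(U)={1,2,6} D(X)={1,2,4,5,6,7}: X {1,2,4,5,6,7}->{2,4,5,6,7}
Constraint 3 (U + V = X) on D(U)={1,2,6} D(V)={1,2,3,4,6,7} D(X)={2,4,5,6,7}: V {1,2,3,4,6,7}->{1,2,3,4,6}
So after all 3 constraints: D(V) = {1,2,3,4,6}

Answer: {1,2,3,4,6}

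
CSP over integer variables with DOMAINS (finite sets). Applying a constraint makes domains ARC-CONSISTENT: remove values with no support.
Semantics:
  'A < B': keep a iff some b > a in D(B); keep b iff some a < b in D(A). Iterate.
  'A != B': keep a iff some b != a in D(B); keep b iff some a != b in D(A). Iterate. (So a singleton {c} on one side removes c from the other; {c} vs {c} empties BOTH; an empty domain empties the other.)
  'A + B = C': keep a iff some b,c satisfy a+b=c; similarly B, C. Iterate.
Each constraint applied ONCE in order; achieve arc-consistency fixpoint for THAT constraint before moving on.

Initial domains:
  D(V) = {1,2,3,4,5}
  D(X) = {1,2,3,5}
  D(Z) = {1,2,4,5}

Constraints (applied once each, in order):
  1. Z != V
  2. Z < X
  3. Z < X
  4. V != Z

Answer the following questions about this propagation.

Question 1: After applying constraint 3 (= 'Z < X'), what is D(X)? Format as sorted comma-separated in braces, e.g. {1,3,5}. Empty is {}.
Constraint 1 (Z != V) on D(Z)={1,2,4,5} D(V)={1,2,3,4,5}: no change
Constraint 2 (Z < X) on D(Z)={1,2,4,5} D(X)={1,2,3,5}: Z {1,2,4,5}->{1,2,4}; X {1,2,3,5}->{2,3,5}
Constraint 3 (Z < X) on D(Z)={1,2,4} D(X)={2,3,5}: no change
So after constraint 3: D(X) = {2,3,5}

Answer: {2,3,5}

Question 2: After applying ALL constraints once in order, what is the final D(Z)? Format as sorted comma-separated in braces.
Answer: {1,2,4}

Derivation:
Constraint 1 (Z != V) on D(Z)={1,2,4,5} D(V)={1,2,3,4,5}: no change
Constraint 2 (Z < X) on D(Z)={1,2,4,5} D(X)={1,2,3,5}: Z {1,2,4,5}->{1,2,4}; X {1,2,3,5}->{2,3,5}
Constraint 3 (Z < X) on D(Z)={1,2,4} D(X)={2,3,5}: no change
Constraint 4 (V != Z) on D(V)={1,2,3,4,5} D(Z)={1,2,4}: no change
So after all 4 constraints: D(Z) = {1,2,4}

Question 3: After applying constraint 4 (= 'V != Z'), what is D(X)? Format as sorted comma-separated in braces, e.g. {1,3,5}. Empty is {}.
Answer: {2,3,5}

Derivation:
Constraint 1 (Z != V) on D(Z)={1,2,4,5} D(V)={1,2,3,4,5}: no change
Constraint 2 (Z < X) on D(Z)={1,2,4,5} D(X)={1,2,3,5}: Z {1,2,4,5}->{1,2,4}; X {1,2,3,5}->{2,3,5}
Constraint 3 (Z < X) on D(Z)={1,2,4} D(X)={2,3,5}: no change
Constraint 4 (V != Z) on D(V)={1,2,3,4,5} D(Z)={1,2,4}: no change
So after constraint 4: D(X) = {2,3,5}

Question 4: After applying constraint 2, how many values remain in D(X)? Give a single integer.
Constraint 1 (Z != V) on D(Z)={1,2,4,5} D(V)={1,2,3,4,5}: no change
Constraint 2 (Z < X) on D(Z)={1,2,4,5} D(X)={1,2,3,5}: Z {1,2,4,5}->{1,2,4}; X {1,2,3,5}->{2,3,5}
So after constraint 2: D(X)={2,3,5}, size = 3

Answer: 3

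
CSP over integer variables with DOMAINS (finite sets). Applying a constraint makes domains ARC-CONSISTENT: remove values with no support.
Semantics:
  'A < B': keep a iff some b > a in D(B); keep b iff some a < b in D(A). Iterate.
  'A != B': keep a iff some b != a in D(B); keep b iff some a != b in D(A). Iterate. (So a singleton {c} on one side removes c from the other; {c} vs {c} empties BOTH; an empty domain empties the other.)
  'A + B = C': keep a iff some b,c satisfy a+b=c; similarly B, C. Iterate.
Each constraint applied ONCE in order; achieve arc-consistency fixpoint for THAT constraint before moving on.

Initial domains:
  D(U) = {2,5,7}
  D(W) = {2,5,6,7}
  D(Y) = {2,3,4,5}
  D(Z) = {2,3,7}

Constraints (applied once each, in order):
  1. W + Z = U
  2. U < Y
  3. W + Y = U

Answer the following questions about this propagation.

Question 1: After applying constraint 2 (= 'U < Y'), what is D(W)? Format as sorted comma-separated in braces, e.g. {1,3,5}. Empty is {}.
Answer: {2,5}

Derivation:
Constraint 1 (W + Z = U) on D(W)={2,5,6,7} D(Z)={2,3,7} D(U)={2,5,7}: W {2,5,6,7}->{2,5}; Z {2,3,7}->{2,3}; U {2,5,7}->{5,7}
Constraint 2 (U < Y) on D(U)={5,7} D(Y)={2,3,4,5}: U {5,7}->{}; Y {2,3,4,5}->{}
So after constraint 2: D(W) = {2,5}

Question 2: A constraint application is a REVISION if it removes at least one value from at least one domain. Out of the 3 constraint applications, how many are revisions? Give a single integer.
Answer: 3

Derivation:
Constraint 1 (W + Z = U) on D(W)={2,5,6,7} D(Z)={2,3,7} D(U)={2,5,7}: W {2,5,6,7}->{2,5}; Z {2,3,7}->{2,3}; U {2,5,7}->{5,7} => REVISION
Constraint 2 (U < Y) on D(U)={5,7} D(Y)={2,3,4,5}: U {5,7}->{}; Y {2,3,4,5}->{} => REVISION
Constraint 3 (W + Y = U) on D(W)={2,5} D(Y)={} D(U)={}: W {2,5}->{} => REVISION
Total revisions = 3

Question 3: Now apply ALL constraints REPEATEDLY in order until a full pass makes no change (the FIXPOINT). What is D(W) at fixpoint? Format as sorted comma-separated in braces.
Answer: {}

Derivation:
pass 0 (initial): D(W)={2,5,6,7}
pass 1: U {2,5,7}->{}; W {2,5,6,7}->{}; Y {2,3,4,5}->{}; Z {2,3,7}->{2,3}
pass 2: Z {2,3}->{}
pass 3: no change
Fixpoint after 3 passes: D(W) = {}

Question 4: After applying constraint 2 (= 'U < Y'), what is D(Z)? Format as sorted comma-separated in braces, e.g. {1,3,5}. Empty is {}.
Answer: {2,3}

Derivation:
Constraint 1 (W + Z = U) on D(W)={2,5,6,7} D(Z)={2,3,7} D(U)={2,5,7}: W {2,5,6,7}->{2,5}; Z {2,3,7}->{2,3}; U {2,5,7}->{5,7}
Constraint 2 (U < Y) on D(U)={5,7} D(Y)={2,3,4,5}: U {5,7}->{}; Y {2,3,4,5}->{}
So after constraint 2: D(Z) = {2,3}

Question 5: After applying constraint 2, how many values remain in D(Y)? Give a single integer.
Constraint 1 (W + Z = U) on D(W)={2,5,6,7} D(Z)={2,3,7} D(U)={2,5,7}: W {2,5,6,7}->{2,5}; Z {2,3,7}->{2,3}; U {2,5,7}->{5,7}
Constraint 2 (U < Y) on D(U)={5,7} D(Y)={2,3,4,5}: U {5,7}->{}; Y {2,3,4,5}->{}
So after constraint 2: D(Y)={}, size = 0

Answer: 0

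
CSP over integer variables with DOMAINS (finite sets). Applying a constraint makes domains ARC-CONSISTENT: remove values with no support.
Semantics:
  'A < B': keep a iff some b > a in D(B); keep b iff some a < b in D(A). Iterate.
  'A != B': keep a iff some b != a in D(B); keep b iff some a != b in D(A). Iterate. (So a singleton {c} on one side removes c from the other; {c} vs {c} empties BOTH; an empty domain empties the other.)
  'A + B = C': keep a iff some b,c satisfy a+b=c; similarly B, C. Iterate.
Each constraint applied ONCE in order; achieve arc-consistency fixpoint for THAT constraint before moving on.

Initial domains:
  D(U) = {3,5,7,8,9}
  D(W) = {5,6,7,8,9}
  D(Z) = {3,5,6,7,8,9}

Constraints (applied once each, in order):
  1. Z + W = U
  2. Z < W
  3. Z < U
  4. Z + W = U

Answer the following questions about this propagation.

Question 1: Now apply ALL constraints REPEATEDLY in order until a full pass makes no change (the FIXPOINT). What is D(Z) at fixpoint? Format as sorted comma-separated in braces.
Answer: {3}

Derivation:
pass 0 (initial): D(Z)={3,5,6,7,8,9}
pass 1: U {3,5,7,8,9}->{8,9}; W {5,6,7,8,9}->{5,6}; Z {3,5,6,7,8,9}->{3}
pass 2: no change
Fixpoint after 2 passes: D(Z) = {3}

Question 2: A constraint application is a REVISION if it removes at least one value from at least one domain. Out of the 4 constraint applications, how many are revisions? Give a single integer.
Constraint 1 (Z + W = U) on D(Z)={3,5,6,7,8,9} D(W)={5,6,7,8,9} D(U)={3,5,7,8,9}: Z {3,5,6,7,8,9}->{3}; W {5,6,7,8,9}->{5,6}; U {3,5,7,8,9}->{8,9} => REVISION
Constraint 2 (Z < W) on D(Z)={3} D(W)={5,6}: no change => not a revision
Constraint 3 (Z < U) on D(Z)={3} D(U)={8,9}: no change => not a revision
Constraint 4 (Z + W = U) on D(Z)={3} D(W)={5,6} D(U)={8,9}: no change => not a revision
Total revisions = 1

Answer: 1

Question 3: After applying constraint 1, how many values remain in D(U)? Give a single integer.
Constraint 1 (Z + W = U) on D(Z)={3,5,6,7,8,9} D(W)={5,6,7,8,9} D(U)={3,5,7,8,9}: Z {3,5,6,7,8,9}->{3}; W {5,6,7,8,9}->{5,6}; U {3,5,7,8,9}->{8,9}
So after constraint 1: D(U)={8,9}, size = 2

Answer: 2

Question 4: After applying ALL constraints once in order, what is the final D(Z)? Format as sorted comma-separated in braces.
Constraint 1 (Z + W = U) on D(Z)={3,5,6,7,8,9} D(W)={5,6,7,8,9} D(U)={3,5,7,8,9}: Z {3,5,6,7,8,9}->{3}; W {5,6,7,8,9}->{5,6}; U {3,5,7,8,9}->{8,9}
Constraint 2 (Z < W) on D(Z)={3} D(W)={5,6}: no change
Constraint 3 (Z < U) on D(Z)={3} D(U)={8,9}: no change
Constraint 4 (Z + W = U) on D(Z)={3} D(W)={5,6} D(U)={8,9}: no change
So after all 4 constraints: D(Z) = {3}

Answer: {3}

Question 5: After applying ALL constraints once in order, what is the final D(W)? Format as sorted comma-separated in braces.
Constraint 1 (Z + W = U) on D(Z)={3,5,6,7,8,9} D(W)={5,6,7,8,9} D(U)={3,5,7,8,9}: Z {3,5,6,7,8,9}->{3}; W {5,6,7,8,9}->{5,6}; U {3,5,7,8,9}->{8,9}
Constraint 2 (Z < W) on D(Z)={3} D(W)={5,6}: no change
Constraint 3 (Z < U) on D(Z)={3} D(U)={8,9}: no change
Constraint 4 (Z + W = U) on D(Z)={3} D(W)={5,6} D(U)={8,9}: no change
So after all 4 constraints: D(W) = {5,6}

Answer: {5,6}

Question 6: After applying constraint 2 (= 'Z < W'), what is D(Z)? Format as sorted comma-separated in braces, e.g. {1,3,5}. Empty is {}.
Constraint 1 (Z + W = U) on D(Z)={3,5,6,7,8,9} D(W)={5,6,7,8,9} D(U)={3,5,7,8,9}: Z {3,5,6,7,8,9}->{3}; W {5,6,7,8,9}->{5,6}; U {3,5,7,8,9}->{8,9}
Constraint 2 (Z < W) on D(Z)={3} D(W)={5,6}: no change
So after constraint 2: D(Z) = {3}

Answer: {3}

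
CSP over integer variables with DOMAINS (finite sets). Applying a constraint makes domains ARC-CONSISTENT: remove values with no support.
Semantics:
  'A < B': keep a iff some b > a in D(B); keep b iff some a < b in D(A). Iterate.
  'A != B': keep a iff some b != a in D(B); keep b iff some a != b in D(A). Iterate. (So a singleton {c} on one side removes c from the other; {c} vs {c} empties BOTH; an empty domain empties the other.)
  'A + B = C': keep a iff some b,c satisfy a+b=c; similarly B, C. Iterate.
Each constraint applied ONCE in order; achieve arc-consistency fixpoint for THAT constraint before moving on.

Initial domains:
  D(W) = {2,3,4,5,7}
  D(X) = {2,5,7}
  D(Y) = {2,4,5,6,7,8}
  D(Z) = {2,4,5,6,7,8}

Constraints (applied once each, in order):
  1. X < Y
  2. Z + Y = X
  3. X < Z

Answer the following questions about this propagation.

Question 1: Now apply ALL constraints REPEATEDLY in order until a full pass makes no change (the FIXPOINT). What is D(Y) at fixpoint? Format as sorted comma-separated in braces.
pass 0 (initial): D(Y)={2,4,5,6,7,8}
pass 1: X {2,5,7}->{}; Y {2,4,5,6,7,8}->{5}; Z {2,4,5,6,7,8}->{}
pass 2: Y {5}->{}
pass 3: no change
Fixpoint after 3 passes: D(Y) = {}

Answer: {}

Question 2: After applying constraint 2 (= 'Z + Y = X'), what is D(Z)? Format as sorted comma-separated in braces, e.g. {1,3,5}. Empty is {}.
Constraint 1 (X < Y) on D(X)={2,5,7} D(Y)={2,4,5,6,7,8}: Y {2,4,5,6,7,8}->{4,5,6,7,8}
Constraint 2 (Z + Y = X) on D(Z)={2,4,5,6,7,8} D(Y)={4,5,6,7,8} D(X)={2,5,7}: Z {2,4,5,6,7,8}->{2}; Y {4,5,6,7,8}->{5}; X {2,5,7}->{7}
So after constraint 2: D(Z) = {2}

Answer: {2}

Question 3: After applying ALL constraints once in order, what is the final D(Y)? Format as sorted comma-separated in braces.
Constraint 1 (X < Y) on D(X)={2,5,7} D(Y)={2,4,5,6,7,8}: Y {2,4,5,6,7,8}->{4,5,6,7,8}
Constraint 2 (Z + Y = X) on D(Z)={2,4,5,6,7,8} D(Y)={4,5,6,7,8} D(X)={2,5,7}: Z {2,4,5,6,7,8}->{2}; Y {4,5,6,7,8}->{5}; X {2,5,7}->{7}
Constraint 3 (X < Z) on D(X)={7} D(Z)={2}: X {7}->{}; Z {2}->{}
So after all 3 constraints: D(Y) = {5}

Answer: {5}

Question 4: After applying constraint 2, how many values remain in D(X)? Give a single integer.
Answer: 1

Derivation:
Constraint 1 (X < Y) on D(X)={2,5,7} D(Y)={2,4,5,6,7,8}: Y {2,4,5,6,7,8}->{4,5,6,7,8}
Constraint 2 (Z + Y = X) on D(Z)={2,4,5,6,7,8} D(Y)={4,5,6,7,8} D(X)={2,5,7}: Z {2,4,5,6,7,8}->{2}; Y {4,5,6,7,8}->{5}; X {2,5,7}->{7}
So after constraint 2: D(X)={7}, size = 1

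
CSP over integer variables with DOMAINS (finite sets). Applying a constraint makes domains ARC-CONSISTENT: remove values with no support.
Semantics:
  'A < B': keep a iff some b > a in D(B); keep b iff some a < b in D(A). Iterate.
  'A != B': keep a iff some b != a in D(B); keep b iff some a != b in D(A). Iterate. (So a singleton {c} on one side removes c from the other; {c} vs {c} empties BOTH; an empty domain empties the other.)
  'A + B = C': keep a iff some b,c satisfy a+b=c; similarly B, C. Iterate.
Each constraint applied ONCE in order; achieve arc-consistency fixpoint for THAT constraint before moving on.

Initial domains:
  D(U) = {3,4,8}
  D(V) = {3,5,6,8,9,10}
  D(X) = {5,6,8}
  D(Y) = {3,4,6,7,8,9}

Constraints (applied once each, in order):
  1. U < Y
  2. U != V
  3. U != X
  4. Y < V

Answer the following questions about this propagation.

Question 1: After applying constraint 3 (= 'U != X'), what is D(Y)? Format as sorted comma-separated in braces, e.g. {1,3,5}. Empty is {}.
Constraint 1 (U < Y) on D(U)={3,4,8} D(Y)={3,4,6,7,8,9}: Y {3,4,6,7,8,9}->{4,6,7,8,9}
Constraint 2 (U != V) on D(U)={3,4,8} D(V)={3,5,6,8,9,10}: no change
Constraint 3 (U != X) on D(U)={3,4,8} D(X)={5,6,8}: no change
So after constraint 3: D(Y) = {4,6,7,8,9}

Answer: {4,6,7,8,9}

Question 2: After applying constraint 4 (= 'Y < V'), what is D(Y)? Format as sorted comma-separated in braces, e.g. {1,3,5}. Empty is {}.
Constraint 1 (U < Y) on D(U)={3,4,8} D(Y)={3,4,6,7,8,9}: Y {3,4,6,7,8,9}->{4,6,7,8,9}
Constraint 2 (U != V) on D(U)={3,4,8} D(V)={3,5,6,8,9,10}: no change
Constraint 3 (U != X) on D(U)={3,4,8} D(X)={5,6,8}: no change
Constraint 4 (Y < V) on D(Y)={4,6,7,8,9} D(V)={3,5,6,8,9,10}: V {3,5,6,8,9,10}->{5,6,8,9,10}
So after constraint 4: D(Y) = {4,6,7,8,9}

Answer: {4,6,7,8,9}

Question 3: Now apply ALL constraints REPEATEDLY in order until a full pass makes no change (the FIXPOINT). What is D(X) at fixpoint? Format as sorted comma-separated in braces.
Answer: {5,6,8}

Derivation:
pass 0 (initial): D(X)={5,6,8}
pass 1: V {3,5,6,8,9,10}->{5,6,8,9,10}; Y {3,4,6,7,8,9}->{4,6,7,8,9}
pass 2: no change
Fixpoint after 2 passes: D(X) = {5,6,8}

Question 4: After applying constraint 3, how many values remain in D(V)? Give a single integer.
Constraint 1 (U < Y) on D(U)={3,4,8} D(Y)={3,4,6,7,8,9}: Y {3,4,6,7,8,9}->{4,6,7,8,9}
Constraint 2 (U != V) on D(U)={3,4,8} D(V)={3,5,6,8,9,10}: no change
Constraint 3 (U != X) on D(U)={3,4,8} D(X)={5,6,8}: no change
So after constraint 3: D(V)={3,5,6,8,9,10}, size = 6

Answer: 6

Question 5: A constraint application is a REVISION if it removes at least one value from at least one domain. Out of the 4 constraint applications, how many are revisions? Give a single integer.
Constraint 1 (U < Y) on D(U)={3,4,8} D(Y)={3,4,6,7,8,9}: Y {3,4,6,7,8,9}->{4,6,7,8,9} => REVISION
Constraint 2 (U != V) on D(U)={3,4,8} D(V)={3,5,6,8,9,10}: no change => not a revision
Constraint 3 (U != X) on D(U)={3,4,8} D(X)={5,6,8}: no change => not a revision
Constraint 4 (Y < V) on D(Y)={4,6,7,8,9} D(V)={3,5,6,8,9,10}: V {3,5,6,8,9,10}->{5,6,8,9,10} => REVISION
Total revisions = 2

Answer: 2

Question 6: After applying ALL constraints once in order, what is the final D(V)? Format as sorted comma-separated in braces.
Constraint 1 (U < Y) on D(U)={3,4,8} D(Y)={3,4,6,7,8,9}: Y {3,4,6,7,8,9}->{4,6,7,8,9}
Constraint 2 (U != V) on D(U)={3,4,8} D(V)={3,5,6,8,9,10}: no change
Constraint 3 (U != X) on D(U)={3,4,8} D(X)={5,6,8}: no change
Constraint 4 (Y < V) on D(Y)={4,6,7,8,9} D(V)={3,5,6,8,9,10}: V {3,5,6,8,9,10}->{5,6,8,9,10}
So after all 4 constraints: D(V) = {5,6,8,9,10}

Answer: {5,6,8,9,10}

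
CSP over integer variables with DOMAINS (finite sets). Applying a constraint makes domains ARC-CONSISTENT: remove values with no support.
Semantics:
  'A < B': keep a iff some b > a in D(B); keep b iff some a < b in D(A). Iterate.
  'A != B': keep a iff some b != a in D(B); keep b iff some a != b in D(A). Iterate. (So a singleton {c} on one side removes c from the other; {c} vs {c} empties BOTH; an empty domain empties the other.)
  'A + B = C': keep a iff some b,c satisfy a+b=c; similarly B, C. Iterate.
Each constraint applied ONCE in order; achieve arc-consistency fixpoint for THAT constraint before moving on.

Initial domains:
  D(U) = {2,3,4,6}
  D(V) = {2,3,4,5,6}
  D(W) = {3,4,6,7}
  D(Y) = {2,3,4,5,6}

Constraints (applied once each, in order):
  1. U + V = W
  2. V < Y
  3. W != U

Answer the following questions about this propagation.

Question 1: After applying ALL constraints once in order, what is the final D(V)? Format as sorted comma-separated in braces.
Answer: {2,3,4,5}

Derivation:
Constraint 1 (U + V = W) on D(U)={2,3,4,6} D(V)={2,3,4,5,6} D(W)={3,4,6,7}: U {2,3,4,6}->{2,3,4}; V {2,3,4,5,6}->{2,3,4,5}; W {3,4,6,7}->{4,6,7}
Constraint 2 (V < Y) on D(V)={2,3,4,5} D(Y)={2,3,4,5,6}: Y {2,3,4,5,6}->{3,4,5,6}
Constraint 3 (W != U) on D(W)={4,6,7} D(U)={2,3,4}: no change
So after all 3 constraints: D(V) = {2,3,4,5}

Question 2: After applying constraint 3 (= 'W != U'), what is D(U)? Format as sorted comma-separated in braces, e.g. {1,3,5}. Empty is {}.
Answer: {2,3,4}

Derivation:
Constraint 1 (U + V = W) on D(U)={2,3,4,6} D(V)={2,3,4,5,6} D(W)={3,4,6,7}: U {2,3,4,6}->{2,3,4}; V {2,3,4,5,6}->{2,3,4,5}; W {3,4,6,7}->{4,6,7}
Constraint 2 (V < Y) on D(V)={2,3,4,5} D(Y)={2,3,4,5,6}: Y {2,3,4,5,6}->{3,4,5,6}
Constraint 3 (W != U) on D(W)={4,6,7} D(U)={2,3,4}: no change
So after constraint 3: D(U) = {2,3,4}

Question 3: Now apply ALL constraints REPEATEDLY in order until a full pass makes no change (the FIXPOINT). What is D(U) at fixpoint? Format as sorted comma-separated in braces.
pass 0 (initial): D(U)={2,3,4,6}
pass 1: U {2,3,4,6}->{2,3,4}; V {2,3,4,5,6}->{2,3,4,5}; W {3,4,6,7}->{4,6,7}; Y {2,3,4,5,6}->{3,4,5,6}
pass 2: no change
Fixpoint after 2 passes: D(U) = {2,3,4}

Answer: {2,3,4}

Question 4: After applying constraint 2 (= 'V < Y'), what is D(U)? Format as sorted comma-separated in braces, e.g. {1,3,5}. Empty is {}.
Answer: {2,3,4}

Derivation:
Constraint 1 (U + V = W) on D(U)={2,3,4,6} D(V)={2,3,4,5,6} D(W)={3,4,6,7}: U {2,3,4,6}->{2,3,4}; V {2,3,4,5,6}->{2,3,4,5}; W {3,4,6,7}->{4,6,7}
Constraint 2 (V < Y) on D(V)={2,3,4,5} D(Y)={2,3,4,5,6}: Y {2,3,4,5,6}->{3,4,5,6}
So after constraint 2: D(U) = {2,3,4}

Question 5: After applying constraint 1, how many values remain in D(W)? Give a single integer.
Constraint 1 (U + V = W) on D(U)={2,3,4,6} D(V)={2,3,4,5,6} D(W)={3,4,6,7}: U {2,3,4,6}->{2,3,4}; V {2,3,4,5,6}->{2,3,4,5}; W {3,4,6,7}->{4,6,7}
So after constraint 1: D(W)={4,6,7}, size = 3

Answer: 3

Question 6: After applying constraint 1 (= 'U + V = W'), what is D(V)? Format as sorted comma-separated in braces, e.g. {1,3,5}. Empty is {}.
Answer: {2,3,4,5}

Derivation:
Constraint 1 (U + V = W) on D(U)={2,3,4,6} D(V)={2,3,4,5,6} D(W)={3,4,6,7}: U {2,3,4,6}->{2,3,4}; V {2,3,4,5,6}->{2,3,4,5}; W {3,4,6,7}->{4,6,7}
So after constraint 1: D(V) = {2,3,4,5}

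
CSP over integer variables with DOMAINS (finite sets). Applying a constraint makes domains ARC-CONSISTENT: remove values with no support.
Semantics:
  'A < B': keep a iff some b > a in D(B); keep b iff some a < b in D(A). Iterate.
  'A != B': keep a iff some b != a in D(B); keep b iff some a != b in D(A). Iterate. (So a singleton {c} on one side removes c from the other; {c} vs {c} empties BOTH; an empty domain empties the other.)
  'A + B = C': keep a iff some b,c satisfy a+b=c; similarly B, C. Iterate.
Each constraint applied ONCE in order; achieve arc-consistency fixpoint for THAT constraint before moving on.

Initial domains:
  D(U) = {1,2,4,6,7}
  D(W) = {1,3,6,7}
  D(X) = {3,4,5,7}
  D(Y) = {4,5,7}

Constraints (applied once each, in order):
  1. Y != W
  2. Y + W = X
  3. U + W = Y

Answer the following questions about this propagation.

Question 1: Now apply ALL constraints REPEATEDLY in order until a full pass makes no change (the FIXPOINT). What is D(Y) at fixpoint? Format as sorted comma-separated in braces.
pass 0 (initial): D(Y)={4,5,7}
pass 1: U {1,2,4,6,7}->{1}; W {1,3,6,7}->{3}; X {3,4,5,7}->{5,7}; Y {4,5,7}->{4}
pass 2: X {5,7}->{7}
pass 3: no change
Fixpoint after 3 passes: D(Y) = {4}

Answer: {4}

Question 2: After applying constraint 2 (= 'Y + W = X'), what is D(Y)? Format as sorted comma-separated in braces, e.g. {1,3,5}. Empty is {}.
Answer: {4}

Derivation:
Constraint 1 (Y != W) on D(Y)={4,5,7} D(W)={1,3,6,7}: no change
Constraint 2 (Y + W = X) on D(Y)={4,5,7} D(W)={1,3,6,7} D(X)={3,4,5,7}: Y {4,5,7}->{4}; W {1,3,6,7}->{1,3}; X {3,4,5,7}->{5,7}
So after constraint 2: D(Y) = {4}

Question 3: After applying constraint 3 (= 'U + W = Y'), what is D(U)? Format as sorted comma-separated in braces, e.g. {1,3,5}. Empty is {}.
Answer: {1}

Derivation:
Constraint 1 (Y != W) on D(Y)={4,5,7} D(W)={1,3,6,7}: no change
Constraint 2 (Y + W = X) on D(Y)={4,5,7} D(W)={1,3,6,7} D(X)={3,4,5,7}: Y {4,5,7}->{4}; W {1,3,6,7}->{1,3}; X {3,4,5,7}->{5,7}
Constraint 3 (U + W = Y) on D(U)={1,2,4,6,7} D(W)={1,3} D(Y)={4}: U {1,2,4,6,7}->{1}; W {1,3}->{3}
So after constraint 3: D(U) = {1}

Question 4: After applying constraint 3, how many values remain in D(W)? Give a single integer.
Answer: 1

Derivation:
Constraint 1 (Y != W) on D(Y)={4,5,7} D(W)={1,3,6,7}: no change
Constraint 2 (Y + W = X) on D(Y)={4,5,7} D(W)={1,3,6,7} D(X)={3,4,5,7}: Y {4,5,7}->{4}; W {1,3,6,7}->{1,3}; X {3,4,5,7}->{5,7}
Constraint 3 (U + W = Y) on D(U)={1,2,4,6,7} D(W)={1,3} D(Y)={4}: U {1,2,4,6,7}->{1}; W {1,3}->{3}
So after constraint 3: D(W)={3}, size = 1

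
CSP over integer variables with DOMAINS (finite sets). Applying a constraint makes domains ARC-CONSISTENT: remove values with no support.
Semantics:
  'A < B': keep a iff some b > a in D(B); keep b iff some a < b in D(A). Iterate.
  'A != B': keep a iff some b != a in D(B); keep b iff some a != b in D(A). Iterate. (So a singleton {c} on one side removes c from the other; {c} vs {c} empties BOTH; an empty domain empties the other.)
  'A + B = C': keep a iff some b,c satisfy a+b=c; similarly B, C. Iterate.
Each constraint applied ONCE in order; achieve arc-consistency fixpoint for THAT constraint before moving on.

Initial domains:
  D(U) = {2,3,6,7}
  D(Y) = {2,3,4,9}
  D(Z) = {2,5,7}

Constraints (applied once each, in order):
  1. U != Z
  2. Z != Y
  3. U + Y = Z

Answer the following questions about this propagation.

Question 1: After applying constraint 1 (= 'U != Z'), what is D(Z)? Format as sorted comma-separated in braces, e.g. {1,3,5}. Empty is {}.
Answer: {2,5,7}

Derivation:
Constraint 1 (U != Z) on D(U)={2,3,6,7} D(Z)={2,5,7}: no change
So after constraint 1: D(Z) = {2,5,7}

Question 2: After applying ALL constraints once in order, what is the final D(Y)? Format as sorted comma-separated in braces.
Answer: {2,3,4}

Derivation:
Constraint 1 (U != Z) on D(U)={2,3,6,7} D(Z)={2,5,7}: no change
Constraint 2 (Z != Y) on D(Z)={2,5,7} D(Y)={2,3,4,9}: no change
Constraint 3 (U + Y = Z) on D(U)={2,3,6,7} D(Y)={2,3,4,9} D(Z)={2,5,7}: U {2,3,6,7}->{2,3}; Y {2,3,4,9}->{2,3,4}; Z {2,5,7}->{5,7}
So after all 3 constraints: D(Y) = {2,3,4}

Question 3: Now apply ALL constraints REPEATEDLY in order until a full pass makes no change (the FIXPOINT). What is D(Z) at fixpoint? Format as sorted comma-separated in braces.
pass 0 (initial): D(Z)={2,5,7}
pass 1: U {2,3,6,7}->{2,3}; Y {2,3,4,9}->{2,3,4}; Z {2,5,7}->{5,7}
pass 2: no change
Fixpoint after 2 passes: D(Z) = {5,7}

Answer: {5,7}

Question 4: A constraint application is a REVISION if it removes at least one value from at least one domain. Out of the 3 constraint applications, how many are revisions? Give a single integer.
Answer: 1

Derivation:
Constraint 1 (U != Z) on D(U)={2,3,6,7} D(Z)={2,5,7}: no change => not a revision
Constraint 2 (Z != Y) on D(Z)={2,5,7} D(Y)={2,3,4,9}: no change => not a revision
Constraint 3 (U + Y = Z) on D(U)={2,3,6,7} D(Y)={2,3,4,9} D(Z)={2,5,7}: U {2,3,6,7}->{2,3}; Y {2,3,4,9}->{2,3,4}; Z {2,5,7}->{5,7} => REVISION
Total revisions = 1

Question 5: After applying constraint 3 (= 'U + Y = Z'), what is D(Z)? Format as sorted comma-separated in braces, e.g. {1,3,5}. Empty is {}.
Answer: {5,7}

Derivation:
Constraint 1 (U != Z) on D(U)={2,3,6,7} D(Z)={2,5,7}: no change
Constraint 2 (Z != Y) on D(Z)={2,5,7} D(Y)={2,3,4,9}: no change
Constraint 3 (U + Y = Z) on D(U)={2,3,6,7} D(Y)={2,3,4,9} D(Z)={2,5,7}: U {2,3,6,7}->{2,3}; Y {2,3,4,9}->{2,3,4}; Z {2,5,7}->{5,7}
So after constraint 3: D(Z) = {5,7}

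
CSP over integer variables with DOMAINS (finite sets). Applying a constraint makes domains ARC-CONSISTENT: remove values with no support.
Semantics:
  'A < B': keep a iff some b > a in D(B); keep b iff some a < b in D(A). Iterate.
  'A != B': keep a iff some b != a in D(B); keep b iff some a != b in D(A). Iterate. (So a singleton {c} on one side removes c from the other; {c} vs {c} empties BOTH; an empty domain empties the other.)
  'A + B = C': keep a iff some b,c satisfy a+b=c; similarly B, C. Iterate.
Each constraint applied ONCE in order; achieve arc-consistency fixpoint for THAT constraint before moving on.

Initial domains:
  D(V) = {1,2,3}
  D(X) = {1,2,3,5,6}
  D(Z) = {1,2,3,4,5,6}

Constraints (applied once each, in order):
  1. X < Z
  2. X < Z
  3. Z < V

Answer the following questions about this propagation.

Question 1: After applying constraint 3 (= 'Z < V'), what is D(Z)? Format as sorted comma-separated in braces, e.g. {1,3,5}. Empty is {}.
Constraint 1 (X < Z) on D(X)={1,2,3,5,6} D(Z)={1,2,3,4,5,6}: X {1,2,3,5,6}->{1,2,3,5}; Z {1,2,3,4,5,6}->{2,3,4,5,6}
Constraint 2 (X < Z) on D(X)={1,2,3,5} D(Z)={2,3,4,5,6}: no change
Constraint 3 (Z < V) on D(Z)={2,3,4,5,6} D(V)={1,2,3}: Z {2,3,4,5,6}->{2}; V {1,2,3}->{3}
So after constraint 3: D(Z) = {2}

Answer: {2}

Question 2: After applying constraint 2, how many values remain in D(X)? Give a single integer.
Constraint 1 (X < Z) on D(X)={1,2,3,5,6} D(Z)={1,2,3,4,5,6}: X {1,2,3,5,6}->{1,2,3,5}; Z {1,2,3,4,5,6}->{2,3,4,5,6}
Constraint 2 (X < Z) on D(X)={1,2,3,5} D(Z)={2,3,4,5,6}: no change
So after constraint 2: D(X)={1,2,3,5}, size = 4

Answer: 4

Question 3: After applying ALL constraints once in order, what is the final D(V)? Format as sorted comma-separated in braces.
Answer: {3}

Derivation:
Constraint 1 (X < Z) on D(X)={1,2,3,5,6} D(Z)={1,2,3,4,5,6}: X {1,2,3,5,6}->{1,2,3,5}; Z {1,2,3,4,5,6}->{2,3,4,5,6}
Constraint 2 (X < Z) on D(X)={1,2,3,5} D(Z)={2,3,4,5,6}: no change
Constraint 3 (Z < V) on D(Z)={2,3,4,5,6} D(V)={1,2,3}: Z {2,3,4,5,6}->{2}; V {1,2,3}->{3}
So after all 3 constraints: D(V) = {3}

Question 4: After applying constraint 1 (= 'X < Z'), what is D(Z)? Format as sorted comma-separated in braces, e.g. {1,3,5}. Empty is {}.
Constraint 1 (X < Z) on D(X)={1,2,3,5,6} D(Z)={1,2,3,4,5,6}: X {1,2,3,5,6}->{1,2,3,5}; Z {1,2,3,4,5,6}->{2,3,4,5,6}
So after constraint 1: D(Z) = {2,3,4,5,6}

Answer: {2,3,4,5,6}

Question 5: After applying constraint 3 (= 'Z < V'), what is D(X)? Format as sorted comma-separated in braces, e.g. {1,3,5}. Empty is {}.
Constraint 1 (X < Z) on D(X)={1,2,3,5,6} D(Z)={1,2,3,4,5,6}: X {1,2,3,5,6}->{1,2,3,5}; Z {1,2,3,4,5,6}->{2,3,4,5,6}
Constraint 2 (X < Z) on D(X)={1,2,3,5} D(Z)={2,3,4,5,6}: no change
Constraint 3 (Z < V) on D(Z)={2,3,4,5,6} D(V)={1,2,3}: Z {2,3,4,5,6}->{2}; V {1,2,3}->{3}
So after constraint 3: D(X) = {1,2,3,5}

Answer: {1,2,3,5}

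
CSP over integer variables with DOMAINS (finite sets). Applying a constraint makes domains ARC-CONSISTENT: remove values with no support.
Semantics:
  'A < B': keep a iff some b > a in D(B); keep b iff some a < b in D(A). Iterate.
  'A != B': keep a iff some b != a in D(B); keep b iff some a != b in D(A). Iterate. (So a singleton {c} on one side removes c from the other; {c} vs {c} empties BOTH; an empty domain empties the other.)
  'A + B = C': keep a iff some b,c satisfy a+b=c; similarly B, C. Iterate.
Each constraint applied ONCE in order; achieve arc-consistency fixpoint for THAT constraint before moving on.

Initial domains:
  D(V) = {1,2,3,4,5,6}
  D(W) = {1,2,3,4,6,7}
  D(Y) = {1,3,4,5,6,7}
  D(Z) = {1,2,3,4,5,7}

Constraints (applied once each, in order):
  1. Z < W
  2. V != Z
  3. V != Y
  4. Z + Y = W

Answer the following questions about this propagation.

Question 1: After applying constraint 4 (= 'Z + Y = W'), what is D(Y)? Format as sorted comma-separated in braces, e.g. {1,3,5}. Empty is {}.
Answer: {1,3,4,5,6}

Derivation:
Constraint 1 (Z < W) on D(Z)={1,2,3,4,5,7} D(W)={1,2,3,4,6,7}: Z {1,2,3,4,5,7}->{1,2,3,4,5}; W {1,2,3,4,6,7}->{2,3,4,6,7}
Constraint 2 (V != Z) on D(V)={1,2,3,4,5,6} D(Z)={1,2,3,4,5}: no change
Constraint 3 (V != Y) on D(V)={1,2,3,4,5,6} D(Y)={1,3,4,5,6,7}: no change
Constraint 4 (Z + Y = W) on D(Z)={1,2,3,4,5} D(Y)={1,3,4,5,6,7} D(W)={2,3,4,6,7}: Y {1,3,4,5,6,7}->{1,3,4,5,6}
So after constraint 4: D(Y) = {1,3,4,5,6}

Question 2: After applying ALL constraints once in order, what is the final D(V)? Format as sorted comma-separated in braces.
Constraint 1 (Z < W) on D(Z)={1,2,3,4,5,7} D(W)={1,2,3,4,6,7}: Z {1,2,3,4,5,7}->{1,2,3,4,5}; W {1,2,3,4,6,7}->{2,3,4,6,7}
Constraint 2 (V != Z) on D(V)={1,2,3,4,5,6} D(Z)={1,2,3,4,5}: no change
Constraint 3 (V != Y) on D(V)={1,2,3,4,5,6} D(Y)={1,3,4,5,6,7}: no change
Constraint 4 (Z + Y = W) on D(Z)={1,2,3,4,5} D(Y)={1,3,4,5,6,7} D(W)={2,3,4,6,7}: Y {1,3,4,5,6,7}->{1,3,4,5,6}
So after all 4 constraints: D(V) = {1,2,3,4,5,6}

Answer: {1,2,3,4,5,6}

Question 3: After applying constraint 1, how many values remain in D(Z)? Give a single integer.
Answer: 5

Derivation:
Constraint 1 (Z < W) on D(Z)={1,2,3,4,5,7} D(W)={1,2,3,4,6,7}: Z {1,2,3,4,5,7}->{1,2,3,4,5}; W {1,2,3,4,6,7}->{2,3,4,6,7}
So after constraint 1: D(Z)={1,2,3,4,5}, size = 5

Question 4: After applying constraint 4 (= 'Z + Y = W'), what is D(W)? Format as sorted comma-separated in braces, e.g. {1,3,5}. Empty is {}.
Answer: {2,3,4,6,7}

Derivation:
Constraint 1 (Z < W) on D(Z)={1,2,3,4,5,7} D(W)={1,2,3,4,6,7}: Z {1,2,3,4,5,7}->{1,2,3,4,5}; W {1,2,3,4,6,7}->{2,3,4,6,7}
Constraint 2 (V != Z) on D(V)={1,2,3,4,5,6} D(Z)={1,2,3,4,5}: no change
Constraint 3 (V != Y) on D(V)={1,2,3,4,5,6} D(Y)={1,3,4,5,6,7}: no change
Constraint 4 (Z + Y = W) on D(Z)={1,2,3,4,5} D(Y)={1,3,4,5,6,7} D(W)={2,3,4,6,7}: Y {1,3,4,5,6,7}->{1,3,4,5,6}
So after constraint 4: D(W) = {2,3,4,6,7}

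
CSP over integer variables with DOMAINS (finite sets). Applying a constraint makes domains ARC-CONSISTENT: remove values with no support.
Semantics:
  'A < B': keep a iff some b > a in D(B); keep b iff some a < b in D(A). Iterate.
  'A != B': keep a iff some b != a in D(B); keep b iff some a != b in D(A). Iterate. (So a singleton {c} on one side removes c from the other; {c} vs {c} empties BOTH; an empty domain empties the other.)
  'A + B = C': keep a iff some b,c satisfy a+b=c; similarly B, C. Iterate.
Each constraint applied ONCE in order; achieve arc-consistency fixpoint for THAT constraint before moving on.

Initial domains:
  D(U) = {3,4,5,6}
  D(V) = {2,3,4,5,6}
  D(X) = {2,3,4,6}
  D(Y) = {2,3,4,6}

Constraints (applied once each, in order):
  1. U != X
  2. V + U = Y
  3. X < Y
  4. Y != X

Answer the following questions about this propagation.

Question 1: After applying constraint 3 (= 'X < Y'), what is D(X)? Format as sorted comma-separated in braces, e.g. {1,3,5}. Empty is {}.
Constraint 1 (U != X) on D(U)={3,4,5,6} D(X)={2,3,4,6}: no change
Constraint 2 (V + U = Y) on D(V)={2,3,4,5,6} D(U)={3,4,5,6} D(Y)={2,3,4,6}: V {2,3,4,5,6}->{2,3}; U {3,4,5,6}->{3,4}; Y {2,3,4,6}->{6}
Constraint 3 (X < Y) on D(X)={2,3,4,6} D(Y)={6}: X {2,3,4,6}->{2,3,4}
So after constraint 3: D(X) = {2,3,4}

Answer: {2,3,4}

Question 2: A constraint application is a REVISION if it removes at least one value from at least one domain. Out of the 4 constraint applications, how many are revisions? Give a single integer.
Answer: 2

Derivation:
Constraint 1 (U != X) on D(U)={3,4,5,6} D(X)={2,3,4,6}: no change => not a revision
Constraint 2 (V + U = Y) on D(V)={2,3,4,5,6} D(U)={3,4,5,6} D(Y)={2,3,4,6}: V {2,3,4,5,6}->{2,3}; U {3,4,5,6}->{3,4}; Y {2,3,4,6}->{6} => REVISION
Constraint 3 (X < Y) on D(X)={2,3,4,6} D(Y)={6}: X {2,3,4,6}->{2,3,4} => REVISION
Constraint 4 (Y != X) on D(Y)={6} D(X)={2,3,4}: no change => not a revision
Total revisions = 2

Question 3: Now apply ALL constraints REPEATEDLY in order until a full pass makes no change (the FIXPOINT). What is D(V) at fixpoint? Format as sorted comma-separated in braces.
Answer: {2,3}

Derivation:
pass 0 (initial): D(V)={2,3,4,5,6}
pass 1: U {3,4,5,6}->{3,4}; V {2,3,4,5,6}->{2,3}; X {2,3,4,6}->{2,3,4}; Y {2,3,4,6}->{6}
pass 2: no change
Fixpoint after 2 passes: D(V) = {2,3}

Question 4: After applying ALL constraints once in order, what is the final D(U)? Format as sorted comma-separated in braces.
Answer: {3,4}

Derivation:
Constraint 1 (U != X) on D(U)={3,4,5,6} D(X)={2,3,4,6}: no change
Constraint 2 (V + U = Y) on D(V)={2,3,4,5,6} D(U)={3,4,5,6} D(Y)={2,3,4,6}: V {2,3,4,5,6}->{2,3}; U {3,4,5,6}->{3,4}; Y {2,3,4,6}->{6}
Constraint 3 (X < Y) on D(X)={2,3,4,6} D(Y)={6}: X {2,3,4,6}->{2,3,4}
Constraint 4 (Y != X) on D(Y)={6} D(X)={2,3,4}: no change
So after all 4 constraints: D(U) = {3,4}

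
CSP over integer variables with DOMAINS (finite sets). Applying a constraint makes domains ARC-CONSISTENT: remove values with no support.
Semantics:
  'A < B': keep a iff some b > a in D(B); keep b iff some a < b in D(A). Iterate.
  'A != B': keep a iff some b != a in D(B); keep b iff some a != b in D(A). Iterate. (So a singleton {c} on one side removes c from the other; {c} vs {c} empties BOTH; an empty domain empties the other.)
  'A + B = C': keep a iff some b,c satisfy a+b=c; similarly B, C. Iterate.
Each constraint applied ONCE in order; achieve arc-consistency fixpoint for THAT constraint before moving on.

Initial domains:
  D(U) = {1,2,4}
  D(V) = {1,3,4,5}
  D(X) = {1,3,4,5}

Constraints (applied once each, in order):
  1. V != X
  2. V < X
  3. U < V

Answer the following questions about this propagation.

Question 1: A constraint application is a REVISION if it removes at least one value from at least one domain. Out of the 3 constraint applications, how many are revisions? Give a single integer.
Answer: 2

Derivation:
Constraint 1 (V != X) on D(V)={1,3,4,5} D(X)={1,3,4,5}: no change => not a revision
Constraint 2 (V < X) on D(V)={1,3,4,5} D(X)={1,3,4,5}: V {1,3,4,5}->{1,3,4}; X {1,3,4,5}->{3,4,5} => REVISION
Constraint 3 (U < V) on D(U)={1,2,4} D(V)={1,3,4}: U {1,2,4}->{1,2}; V {1,3,4}->{3,4} => REVISION
Total revisions = 2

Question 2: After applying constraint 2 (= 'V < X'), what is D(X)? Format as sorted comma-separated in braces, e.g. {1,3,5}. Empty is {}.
Constraint 1 (V != X) on D(V)={1,3,4,5} D(X)={1,3,4,5}: no change
Constraint 2 (V < X) on D(V)={1,3,4,5} D(X)={1,3,4,5}: V {1,3,4,5}->{1,3,4}; X {1,3,4,5}->{3,4,5}
So after constraint 2: D(X) = {3,4,5}

Answer: {3,4,5}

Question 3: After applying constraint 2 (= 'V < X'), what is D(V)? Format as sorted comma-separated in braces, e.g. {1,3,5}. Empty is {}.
Answer: {1,3,4}

Derivation:
Constraint 1 (V != X) on D(V)={1,3,4,5} D(X)={1,3,4,5}: no change
Constraint 2 (V < X) on D(V)={1,3,4,5} D(X)={1,3,4,5}: V {1,3,4,5}->{1,3,4}; X {1,3,4,5}->{3,4,5}
So after constraint 2: D(V) = {1,3,4}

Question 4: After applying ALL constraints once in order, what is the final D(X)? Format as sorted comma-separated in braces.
Answer: {3,4,5}

Derivation:
Constraint 1 (V != X) on D(V)={1,3,4,5} D(X)={1,3,4,5}: no change
Constraint 2 (V < X) on D(V)={1,3,4,5} D(X)={1,3,4,5}: V {1,3,4,5}->{1,3,4}; X {1,3,4,5}->{3,4,5}
Constraint 3 (U < V) on D(U)={1,2,4} D(V)={1,3,4}: U {1,2,4}->{1,2}; V {1,3,4}->{3,4}
So after all 3 constraints: D(X) = {3,4,5}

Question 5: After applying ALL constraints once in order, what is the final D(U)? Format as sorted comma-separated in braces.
Answer: {1,2}

Derivation:
Constraint 1 (V != X) on D(V)={1,3,4,5} D(X)={1,3,4,5}: no change
Constraint 2 (V < X) on D(V)={1,3,4,5} D(X)={1,3,4,5}: V {1,3,4,5}->{1,3,4}; X {1,3,4,5}->{3,4,5}
Constraint 3 (U < V) on D(U)={1,2,4} D(V)={1,3,4}: U {1,2,4}->{1,2}; V {1,3,4}->{3,4}
So after all 3 constraints: D(U) = {1,2}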